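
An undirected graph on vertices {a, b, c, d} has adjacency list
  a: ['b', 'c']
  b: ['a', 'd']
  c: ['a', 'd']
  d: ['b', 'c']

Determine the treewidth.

2

A width-2 tree decomposition is:
Bags: B1 = {a, c, d}  B2 = {a, b, d}
Tree: B1–B2
The largest bag has 3 vertices, giving width 2; this decomposition certifies tw(G) ≤ 2. The edges d–c–a–b–d form a cycle, so G is not a tree and its treewidth is at least 2. The upper and lower bounds meet at 2, so that is the treewidth.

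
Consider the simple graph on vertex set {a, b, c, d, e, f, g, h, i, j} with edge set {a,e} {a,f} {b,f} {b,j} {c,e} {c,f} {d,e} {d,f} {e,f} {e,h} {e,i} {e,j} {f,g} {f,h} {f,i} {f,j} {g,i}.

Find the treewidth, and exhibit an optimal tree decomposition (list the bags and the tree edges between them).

Every bag has size at most 3, so the width is 3 − 1 = 2 and tw(G) ≤ 2. For the lower bound, the 3 vertices {f, g, i} are pairwise adjacent, and any tree decomposition puts a clique entirely inside one bag — forcing width ≥ 2. The upper and lower bounds meet at 2, so that is the treewidth.

Treewidth 2.
Bags: B1 = {d, e, f}  B2 = {e, f, j}  B3 = {e, f, i}  B4 = {b, f, j}  B5 = {e, f, h}  B6 = {f, g, i}  B7 = {a, e, f}  B8 = {c, e, f}
Tree: B1–B2, B2–B3, B2–B4, B1–B5, B3–B6, B1–B7, B5–B8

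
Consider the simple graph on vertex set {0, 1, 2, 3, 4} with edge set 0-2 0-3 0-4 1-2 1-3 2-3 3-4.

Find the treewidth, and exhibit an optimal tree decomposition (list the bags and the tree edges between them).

Each bag holds 3 vertices, so the decomposition has width 2, which upper-bounds the treewidth. For the lower bound, the 3 vertices {0, 2, 3} are pairwise adjacent, and any tree decomposition puts a clique entirely inside one bag — forcing width ≥ 2. The upper and lower bounds meet at 2, so that is the treewidth.

Treewidth 2.
Bags: B1 = {1, 2, 3}  B2 = {0, 2, 3}  B3 = {0, 3, 4}
Tree: B1–B2, B2–B3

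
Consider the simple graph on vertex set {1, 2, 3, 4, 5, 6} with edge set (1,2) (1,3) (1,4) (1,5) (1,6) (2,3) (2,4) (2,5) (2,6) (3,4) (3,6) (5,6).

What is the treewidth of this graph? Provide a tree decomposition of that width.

Every bag has size at most 4, so the width is 4 − 1 = 3 and tw(G) ≤ 3. On the other hand G contains the 4-clique {1, 2, 3, 4}. A clique must lie in a single bag of any decomposition, so no decomposition can have width below 3. The upper and lower bounds meet at 3, so that is the treewidth.

Treewidth 3.
Bags: B1 = {1, 2, 3, 6}  B2 = {1, 2, 5, 6}  B3 = {1, 2, 3, 4}
Tree: B1–B2, B1–B3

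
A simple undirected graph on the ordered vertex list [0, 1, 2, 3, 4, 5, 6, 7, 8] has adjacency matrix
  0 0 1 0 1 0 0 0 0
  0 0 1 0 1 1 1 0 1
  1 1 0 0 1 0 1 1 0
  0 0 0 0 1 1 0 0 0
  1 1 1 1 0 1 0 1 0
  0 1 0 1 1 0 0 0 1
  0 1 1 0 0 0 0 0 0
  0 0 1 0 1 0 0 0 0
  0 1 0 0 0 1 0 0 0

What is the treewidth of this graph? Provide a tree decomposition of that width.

Each bag holds 3 vertices, so the decomposition has width 2, which upper-bounds the treewidth. For the lower bound, the 3 vertices {1, 5, 8} are pairwise adjacent, and any tree decomposition puts a clique entirely inside one bag — forcing width ≥ 2. Therefore the treewidth is 2.

Treewidth 2.
One optimal decomposition is:
Bags: B1 = {1, 4, 5}  B2 = {1, 2, 4}  B3 = {3, 4, 5}  B4 = {2, 4, 7}  B5 = {1, 5, 8}  B6 = {0, 2, 4}  B7 = {1, 2, 6}
Tree: B1–B2, B1–B3, B2–B4, B1–B5, B2–B6, B2–B7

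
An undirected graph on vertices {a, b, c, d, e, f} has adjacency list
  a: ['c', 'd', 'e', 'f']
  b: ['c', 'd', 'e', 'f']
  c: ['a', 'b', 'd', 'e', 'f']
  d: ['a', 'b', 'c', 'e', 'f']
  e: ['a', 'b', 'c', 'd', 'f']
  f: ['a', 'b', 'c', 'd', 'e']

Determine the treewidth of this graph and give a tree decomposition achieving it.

Each bag holds 5 vertices, so the decomposition has width 4, which upper-bounds the treewidth. Conversely, {a, c, d, e, f} is a clique of size 5, and the vertices of any clique must share a bag in every tree decomposition; so some bag has ≥ 5 vertices and tw(G) ≥ 4. Therefore the treewidth is 4.

Treewidth 4.
One optimal decomposition is:
Bags: B1 = {b, c, d, e, f}  B2 = {a, c, d, e, f}
Tree: B1–B2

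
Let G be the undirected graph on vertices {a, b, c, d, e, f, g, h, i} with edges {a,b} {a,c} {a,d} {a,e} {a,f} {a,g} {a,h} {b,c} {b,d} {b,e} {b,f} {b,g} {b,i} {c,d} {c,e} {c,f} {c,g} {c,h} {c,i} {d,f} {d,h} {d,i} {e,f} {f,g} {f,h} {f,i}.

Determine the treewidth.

A width-4 tree decomposition is:
Bags: B1 = {a, b, c, d, f}  B2 = {a, b, c, e, f}  B3 = {a, b, c, f, g}  B4 = {b, c, d, f, i}  B5 = {a, c, d, f, h}
Tree: B1–B2, B1–B3, B1–B4, B1–B5
Every bag has size at most 5, so the width is 5 − 1 = 4 and tw(G) ≤ 4. For the lower bound, the 5 vertices {a, c, d, f, h} are pairwise adjacent, and any tree decomposition puts a clique entirely inside one bag — forcing width ≥ 4. Therefore the treewidth is 4.

4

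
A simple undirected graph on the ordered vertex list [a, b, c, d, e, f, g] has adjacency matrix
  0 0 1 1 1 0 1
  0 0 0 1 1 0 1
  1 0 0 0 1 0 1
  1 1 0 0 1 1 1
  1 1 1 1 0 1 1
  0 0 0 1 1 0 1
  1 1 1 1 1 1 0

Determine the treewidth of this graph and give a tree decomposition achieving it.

Each bag holds 4 vertices, so the decomposition has width 3, which upper-bounds the treewidth. Conversely, {d, e, f, g} is a clique of size 4, and the vertices of any clique must share a bag in every tree decomposition; so some bag has ≥ 4 vertices and tw(G) ≥ 3. Combining the bounds, tw(G) = 3.

Treewidth 3.
One optimal decomposition is:
Bags: B1 = {b, d, e, g}  B2 = {d, e, f, g}  B3 = {a, d, e, g}  B4 = {a, c, e, g}
Tree: B1–B2, B2–B3, B3–B4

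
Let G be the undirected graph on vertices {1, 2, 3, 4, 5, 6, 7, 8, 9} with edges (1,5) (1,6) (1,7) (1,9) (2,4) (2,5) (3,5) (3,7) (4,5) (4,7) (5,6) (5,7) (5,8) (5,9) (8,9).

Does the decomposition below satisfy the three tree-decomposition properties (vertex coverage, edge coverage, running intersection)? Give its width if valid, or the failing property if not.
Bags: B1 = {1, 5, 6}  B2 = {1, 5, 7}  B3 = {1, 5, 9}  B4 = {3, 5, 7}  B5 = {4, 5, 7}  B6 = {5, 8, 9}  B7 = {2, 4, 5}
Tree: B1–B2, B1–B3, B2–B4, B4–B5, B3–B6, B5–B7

Checking the three conditions: (i) the bags cover all of {1, 2, 3, 4, 5, 6, 7, 8, 9}; (ii) for each edge, some bag contains both endpoints; (iii) the bags containing any fixed vertex form a subtree. All hold, so the decomposition is valid with width 3 − 1 = 2.

Yes; width 2.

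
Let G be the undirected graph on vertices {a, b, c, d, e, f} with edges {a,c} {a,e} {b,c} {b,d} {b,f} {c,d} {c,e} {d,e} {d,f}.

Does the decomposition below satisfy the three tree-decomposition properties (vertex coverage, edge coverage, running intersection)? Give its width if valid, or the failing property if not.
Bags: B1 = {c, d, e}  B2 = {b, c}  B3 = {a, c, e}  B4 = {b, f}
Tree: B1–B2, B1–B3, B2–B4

A tree decomposition must satisfy three properties: every vertex lies in some bag; for every edge, both endpoints lie together in some bag; and for every vertex, the bags containing it form a connected subtree. Here edge (d,b) lies in no bag, so the decomposition is invalid.

No — edge (d,b) lies in no bag.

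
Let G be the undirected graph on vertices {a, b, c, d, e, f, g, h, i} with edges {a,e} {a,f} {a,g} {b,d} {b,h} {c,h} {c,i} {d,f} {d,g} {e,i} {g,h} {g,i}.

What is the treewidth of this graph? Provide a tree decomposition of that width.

Treewidth 3.
One such decomposition:
Bags: B1 = {a, e, f, i}  B2 = {a, f, g, i}  B3 = {d, f, g, i}  B4 = {c, d, g, i}  B5 = {c, d, g, h}  B6 = {b, c, d, h}
Tree: B1–B2, B2–B3, B3–B4, B4–B5, B5–B6

Each bag holds 4 vertices, so the decomposition has width 3, which upper-bounds the treewidth. For the lower bound: the 4 vertex sets {a,e,f}, {i}, {g}, {b,c,d,h} are disjoint, each induces a connected subgraph, and every pair is joined by at least one edge of G. Contracting each set to a single vertex therefore yields K_{4} as a minor, and since treewidth is minor-monotone, tw(G) ≥ tw(K_{4}) = 3. The upper and lower bounds meet at 3, so that is the treewidth.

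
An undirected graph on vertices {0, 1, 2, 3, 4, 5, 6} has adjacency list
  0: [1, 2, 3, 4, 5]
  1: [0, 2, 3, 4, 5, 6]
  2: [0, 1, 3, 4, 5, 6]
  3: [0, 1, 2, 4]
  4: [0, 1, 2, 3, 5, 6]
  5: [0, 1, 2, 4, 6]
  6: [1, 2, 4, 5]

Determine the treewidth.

A width-4 tree decomposition is:
Bags: B1 = {0, 1, 2, 4, 5}  B2 = {0, 1, 2, 3, 4}  B3 = {1, 2, 4, 5, 6}
Tree: B1–B2, B1–B3
Every bag has size at most 5, so the width is 5 − 1 = 4 and tw(G) ≤ 4. For the lower bound, the 5 vertices {0, 1, 2, 3, 4} are pairwise adjacent, and any tree decomposition puts a clique entirely inside one bag — forcing width ≥ 4. Hence tw(G) = 4 exactly.

4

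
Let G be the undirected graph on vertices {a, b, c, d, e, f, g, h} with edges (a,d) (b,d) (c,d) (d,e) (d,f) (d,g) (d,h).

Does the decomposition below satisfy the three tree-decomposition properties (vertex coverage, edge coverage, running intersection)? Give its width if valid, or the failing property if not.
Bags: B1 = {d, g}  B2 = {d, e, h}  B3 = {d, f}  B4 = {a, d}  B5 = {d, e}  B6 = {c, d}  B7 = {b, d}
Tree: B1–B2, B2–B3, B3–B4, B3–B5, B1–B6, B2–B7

No — bags containing vertex e are not connected in the tree.

A tree decomposition must satisfy three properties: every vertex lies in some bag; for every edge, both endpoints lie together in some bag; and for every vertex, the bags containing it form a connected subtree. Here bags containing vertex e are not connected in the tree, so the decomposition is invalid.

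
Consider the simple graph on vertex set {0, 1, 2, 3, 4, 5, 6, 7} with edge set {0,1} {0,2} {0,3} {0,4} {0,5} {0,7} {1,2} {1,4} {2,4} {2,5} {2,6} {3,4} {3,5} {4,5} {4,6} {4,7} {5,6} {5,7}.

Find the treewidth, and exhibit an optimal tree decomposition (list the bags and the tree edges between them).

Treewidth 3.
One optimal decomposition is:
Bags: B1 = {0, 2, 4, 5}  B2 = {0, 4, 5, 7}  B3 = {2, 4, 5, 6}  B4 = {0, 1, 2, 4}  B5 = {0, 3, 4, 5}
Tree: B1–B2, B1–B3, B1–B4, B1–B5

Each bag holds 4 vertices, so the decomposition has width 3, which upper-bounds the treewidth. Conversely, {0, 1, 2, 4} is a clique of size 4, and the vertices of any clique must share a bag in every tree decomposition; so some bag has ≥ 4 vertices and tw(G) ≥ 3. Therefore the treewidth is 3.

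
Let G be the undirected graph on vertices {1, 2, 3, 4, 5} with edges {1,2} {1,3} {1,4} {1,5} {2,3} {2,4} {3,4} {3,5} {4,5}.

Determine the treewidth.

A width-3 tree decomposition is:
Bags: B1 = {1, 2, 3, 4}  B2 = {1, 3, 4, 5}
Tree: B1–B2
The largest bag has 4 vertices, giving width 3; this decomposition certifies tw(G) ≤ 3. Conversely, {1, 2, 3, 4} is a clique of size 4, and the vertices of any clique must share a bag in every tree decomposition; so some bag has ≥ 4 vertices and tw(G) ≥ 3. Combining the bounds, tw(G) = 3.

3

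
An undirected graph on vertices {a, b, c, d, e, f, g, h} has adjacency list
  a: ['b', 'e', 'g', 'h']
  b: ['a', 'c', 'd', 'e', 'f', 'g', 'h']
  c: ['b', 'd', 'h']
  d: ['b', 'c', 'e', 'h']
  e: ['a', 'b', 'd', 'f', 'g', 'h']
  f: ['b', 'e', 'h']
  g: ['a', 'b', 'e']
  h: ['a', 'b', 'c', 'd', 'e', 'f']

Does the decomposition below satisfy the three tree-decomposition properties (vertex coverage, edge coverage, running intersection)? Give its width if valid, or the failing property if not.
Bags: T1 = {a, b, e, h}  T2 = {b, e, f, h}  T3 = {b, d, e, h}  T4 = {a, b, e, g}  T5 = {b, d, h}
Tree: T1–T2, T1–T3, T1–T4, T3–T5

No — vertex c appears in no bag.

A tree decomposition must satisfy three properties: every vertex lies in some bag; for every edge, both endpoints lie together in some bag; and for every vertex, the bags containing it form a connected subtree. Here vertex c appears in no bag, so the decomposition is invalid.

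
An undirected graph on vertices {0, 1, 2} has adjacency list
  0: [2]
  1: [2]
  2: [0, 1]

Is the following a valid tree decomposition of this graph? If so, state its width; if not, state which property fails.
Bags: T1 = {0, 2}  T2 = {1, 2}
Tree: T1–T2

Yes; width 1.

Every vertex of G appears in some bag (union = {0, 1, 2}); every edge is covered by a bag; and for each vertex v the set of bags containing v is connected in the bag tree. The decomposition is therefore valid. The largest bag has 2 vertices, so the width is 1.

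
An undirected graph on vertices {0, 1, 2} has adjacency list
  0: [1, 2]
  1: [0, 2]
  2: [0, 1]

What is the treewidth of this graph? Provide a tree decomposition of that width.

With just one bag of size 3, the width is 3 − 1 = 2, so tw(G) ≤ 2. For the lower bound, the 3 vertices {0, 1, 2} are pairwise adjacent, and any tree decomposition puts a clique entirely inside one bag — forcing width ≥ 2. Combining the bounds, tw(G) = 2.

Treewidth 2.
Bags: B1 = {0, 1, 2}
Tree: (single bag)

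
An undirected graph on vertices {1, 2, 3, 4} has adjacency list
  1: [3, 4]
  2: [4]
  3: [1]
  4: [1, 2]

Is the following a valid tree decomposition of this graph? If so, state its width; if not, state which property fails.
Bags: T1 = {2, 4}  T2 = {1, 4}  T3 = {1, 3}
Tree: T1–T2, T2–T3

Yes; width 1.

Checking the three conditions: (i) the bags cover all of {1, 2, 3, 4}; (ii) for each edge, some bag contains both endpoints; (iii) the bags containing any fixed vertex form a subtree. All hold, so the decomposition is valid with width 2 − 1 = 1.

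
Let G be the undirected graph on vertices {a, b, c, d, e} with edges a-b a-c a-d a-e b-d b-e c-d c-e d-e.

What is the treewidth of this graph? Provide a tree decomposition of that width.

Treewidth 3.
One optimal decomposition is:
Bags: B1 = {a, b, d, e}  B2 = {a, c, d, e}
Tree: B1–B2

Each bag holds 4 vertices, so the decomposition has width 3, which upper-bounds the treewidth. On the other hand G contains the 4-clique {a, c, d, e}. A clique must lie in a single bag of any decomposition, so no decomposition can have width below 3. The upper and lower bounds meet at 3, so that is the treewidth.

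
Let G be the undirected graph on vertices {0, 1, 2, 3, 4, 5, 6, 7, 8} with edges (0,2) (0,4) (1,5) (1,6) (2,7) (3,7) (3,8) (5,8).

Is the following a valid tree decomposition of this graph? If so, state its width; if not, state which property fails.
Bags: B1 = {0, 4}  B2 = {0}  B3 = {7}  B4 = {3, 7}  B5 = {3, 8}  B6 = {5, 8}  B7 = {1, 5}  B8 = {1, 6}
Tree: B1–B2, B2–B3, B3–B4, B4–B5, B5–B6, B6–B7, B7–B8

A tree decomposition must satisfy three properties: every vertex lies in some bag; for every edge, both endpoints lie together in some bag; and for every vertex, the bags containing it form a connected subtree. Here vertex 2 appears in no bag, so the decomposition is invalid.

No — vertex 2 appears in no bag.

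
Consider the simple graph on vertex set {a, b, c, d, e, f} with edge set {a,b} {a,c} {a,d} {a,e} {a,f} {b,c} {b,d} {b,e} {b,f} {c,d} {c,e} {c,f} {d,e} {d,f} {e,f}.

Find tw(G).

A width-5 tree decomposition is:
Bags: B1 = {a, b, c, d, e, f}
Tree: (single bag)
A single bag containing all 6 vertices is trivially a valid decomposition of width 5. On the other hand G contains the 6-clique {a, b, c, d, e, f}. A clique must lie in a single bag of any decomposition, so no decomposition can have width below 5. The upper and lower bounds meet at 5, so that is the treewidth.

5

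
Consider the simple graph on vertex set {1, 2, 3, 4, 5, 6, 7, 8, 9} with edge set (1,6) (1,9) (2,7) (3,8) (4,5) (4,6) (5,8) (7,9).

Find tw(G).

A width-1 tree decomposition is:
Bags: B1 = {3, 8}  B2 = {5, 8}  B3 = {4, 5}  B4 = {4, 6}  B5 = {1, 6}  B6 = {1, 9}  B7 = {7, 9}  B8 = {2, 7}
Tree: B1–B2, B2–B3, B3–B4, B4–B5, B5–B6, B6–B7, B7–B8
Each bag holds 2 vertices, so the decomposition has width 1, which upper-bounds the treewidth. G has an edge, so its treewidth is at least 1. Combining the bounds, tw(G) = 1.

1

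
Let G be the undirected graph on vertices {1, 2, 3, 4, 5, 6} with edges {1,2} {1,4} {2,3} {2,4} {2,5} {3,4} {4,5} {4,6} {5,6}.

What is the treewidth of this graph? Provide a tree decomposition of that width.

Treewidth 2.
Bags: B1 = {4, 5, 6}  B2 = {2, 4, 5}  B3 = {2, 3, 4}  B4 = {1, 2, 4}
Tree: B1–B2, B2–B3, B3–B4

Each bag holds 3 vertices, so the decomposition has width 2, which upper-bounds the treewidth. Conversely, {1, 2, 4} is a clique of size 3, and the vertices of any clique must share a bag in every tree decomposition; so some bag has ≥ 3 vertices and tw(G) ≥ 2. Combining the bounds, tw(G) = 2.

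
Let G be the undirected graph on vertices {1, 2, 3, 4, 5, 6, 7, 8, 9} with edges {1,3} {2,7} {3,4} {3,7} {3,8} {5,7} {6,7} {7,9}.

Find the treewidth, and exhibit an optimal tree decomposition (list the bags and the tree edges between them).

The largest bag has 2 vertices, giving width 1; this decomposition certifies tw(G) ≤ 1. G has an edge, so its treewidth is at least 1. Hence tw(G) = 1 exactly.

Treewidth 1.
Bags: B1 = {2, 7}  B2 = {7, 9}  B3 = {6, 7}  B4 = {3, 7}  B5 = {5, 7}  B6 = {3, 8}  B7 = {3, 4}  B8 = {1, 3}
Tree: B1–B2, B2–B3, B2–B4, B4–B5, B4–B6, B4–B7, B6–B8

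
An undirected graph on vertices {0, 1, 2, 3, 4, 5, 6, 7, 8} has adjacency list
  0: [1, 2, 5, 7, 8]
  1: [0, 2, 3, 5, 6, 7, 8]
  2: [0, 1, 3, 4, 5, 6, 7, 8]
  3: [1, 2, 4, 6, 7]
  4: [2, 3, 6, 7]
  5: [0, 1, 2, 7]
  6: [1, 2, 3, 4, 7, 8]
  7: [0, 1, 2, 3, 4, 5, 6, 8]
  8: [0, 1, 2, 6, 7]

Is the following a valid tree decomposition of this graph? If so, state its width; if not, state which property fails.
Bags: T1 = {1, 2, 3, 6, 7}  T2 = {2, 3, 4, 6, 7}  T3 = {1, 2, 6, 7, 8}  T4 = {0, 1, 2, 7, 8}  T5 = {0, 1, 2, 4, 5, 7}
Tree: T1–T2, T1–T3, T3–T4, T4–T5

No — bags containing vertex 4 are not connected in the tree.

A tree decomposition must satisfy three properties: every vertex lies in some bag; for every edge, both endpoints lie together in some bag; and for every vertex, the bags containing it form a connected subtree. Here bags containing vertex 4 are not connected in the tree, so the decomposition is invalid.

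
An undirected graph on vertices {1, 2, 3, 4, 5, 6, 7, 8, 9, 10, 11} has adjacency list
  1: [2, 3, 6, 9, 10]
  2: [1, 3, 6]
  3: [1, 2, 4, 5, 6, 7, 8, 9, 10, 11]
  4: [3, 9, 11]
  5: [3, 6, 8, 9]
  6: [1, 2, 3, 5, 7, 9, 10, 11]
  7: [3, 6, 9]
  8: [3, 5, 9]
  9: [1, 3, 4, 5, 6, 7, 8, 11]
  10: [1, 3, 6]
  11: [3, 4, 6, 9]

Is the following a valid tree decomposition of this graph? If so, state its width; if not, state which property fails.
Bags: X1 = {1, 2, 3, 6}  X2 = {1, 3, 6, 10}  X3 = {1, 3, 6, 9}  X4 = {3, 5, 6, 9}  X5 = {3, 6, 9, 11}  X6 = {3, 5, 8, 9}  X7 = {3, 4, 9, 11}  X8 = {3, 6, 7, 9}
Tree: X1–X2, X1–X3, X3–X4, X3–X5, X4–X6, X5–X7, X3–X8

Yes; width 3.

Vertex coverage: the bags together contain {1, 2, 3, 4, 5, 6, 7, 8, 9, 10, 11}, the full vertex set. Edge coverage: each edge of G has both endpoints in at least one bag. Running intersection: for every vertex, the bags containing it form a connected subtree. All three properties hold, so this is a valid tree decomposition of width max|bag| − 1 = 3, and hence tw(G) ≤ 3.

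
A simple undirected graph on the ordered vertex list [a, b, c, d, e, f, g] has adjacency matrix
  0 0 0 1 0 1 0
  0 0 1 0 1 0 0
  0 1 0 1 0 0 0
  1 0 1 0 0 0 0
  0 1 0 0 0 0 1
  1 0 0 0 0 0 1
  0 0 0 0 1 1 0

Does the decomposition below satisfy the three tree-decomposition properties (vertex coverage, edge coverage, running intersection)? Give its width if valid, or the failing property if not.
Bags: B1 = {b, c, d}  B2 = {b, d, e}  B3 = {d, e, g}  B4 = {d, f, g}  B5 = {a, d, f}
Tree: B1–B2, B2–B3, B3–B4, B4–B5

Yes; width 2.

Checking the three conditions: (i) the bags cover all of {a, b, c, d, e, f, g}; (ii) for each edge, some bag contains both endpoints; (iii) the bags containing any fixed vertex form a subtree. All hold, so the decomposition is valid with width 3 − 1 = 2.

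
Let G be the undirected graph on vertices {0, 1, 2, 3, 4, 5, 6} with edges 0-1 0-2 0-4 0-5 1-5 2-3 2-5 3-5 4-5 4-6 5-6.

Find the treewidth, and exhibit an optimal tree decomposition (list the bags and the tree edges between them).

Every bag has size at most 3, so the width is 3 − 1 = 2 and tw(G) ≤ 2. On the other hand G contains the 3-clique {0, 1, 5}. A clique must lie in a single bag of any decomposition, so no decomposition can have width below 2. Therefore the treewidth is 2.

Treewidth 2.
Bags: B1 = {0, 1, 5}  B2 = {0, 2, 5}  B3 = {0, 4, 5}  B4 = {4, 5, 6}  B5 = {2, 3, 5}
Tree: B1–B2, B2–B3, B3–B4, B2–B5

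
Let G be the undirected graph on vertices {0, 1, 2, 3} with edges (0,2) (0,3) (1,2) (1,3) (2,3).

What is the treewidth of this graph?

A width-2 tree decomposition is:
Bags: B1 = {0, 2, 3}  B2 = {1, 2, 3}
Tree: B1–B2
Each bag holds 3 vertices, so the decomposition has width 2, which upper-bounds the treewidth. On the other hand G contains the 3-clique {0, 2, 3}. A clique must lie in a single bag of any decomposition, so no decomposition can have width below 2. Therefore the treewidth is 2.

2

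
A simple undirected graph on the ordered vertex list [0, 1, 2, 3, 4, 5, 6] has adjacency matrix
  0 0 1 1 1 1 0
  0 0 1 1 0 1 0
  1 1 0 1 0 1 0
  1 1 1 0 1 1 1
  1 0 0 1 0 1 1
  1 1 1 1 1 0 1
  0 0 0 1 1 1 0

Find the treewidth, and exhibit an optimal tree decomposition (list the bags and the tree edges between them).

Treewidth 3.
One such decomposition:
Bags: B1 = {3, 4, 5, 6}  B2 = {0, 3, 4, 5}  B3 = {0, 2, 3, 5}  B4 = {1, 2, 3, 5}
Tree: B1–B2, B2–B3, B3–B4

The largest bag has 4 vertices, giving width 3; this decomposition certifies tw(G) ≤ 3. Conversely, {0, 2, 3, 5} is a clique of size 4, and the vertices of any clique must share a bag in every tree decomposition; so some bag has ≥ 4 vertices and tw(G) ≥ 3. The upper and lower bounds meet at 3, so that is the treewidth.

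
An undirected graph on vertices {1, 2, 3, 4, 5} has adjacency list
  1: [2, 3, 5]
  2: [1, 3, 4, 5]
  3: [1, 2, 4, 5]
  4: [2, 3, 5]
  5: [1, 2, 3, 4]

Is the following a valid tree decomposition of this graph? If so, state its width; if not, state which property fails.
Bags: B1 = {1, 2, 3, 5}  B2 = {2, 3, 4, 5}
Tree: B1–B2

Vertex coverage: the bags together contain {1, 2, 3, 4, 5}, the full vertex set. Edge coverage: each edge of G has both endpoints in at least one bag. Running intersection: for every vertex, the bags containing it form a connected subtree. All three properties hold, so this is a valid tree decomposition of width max|bag| − 1 = 3, and hence tw(G) ≤ 3.

Yes; width 3.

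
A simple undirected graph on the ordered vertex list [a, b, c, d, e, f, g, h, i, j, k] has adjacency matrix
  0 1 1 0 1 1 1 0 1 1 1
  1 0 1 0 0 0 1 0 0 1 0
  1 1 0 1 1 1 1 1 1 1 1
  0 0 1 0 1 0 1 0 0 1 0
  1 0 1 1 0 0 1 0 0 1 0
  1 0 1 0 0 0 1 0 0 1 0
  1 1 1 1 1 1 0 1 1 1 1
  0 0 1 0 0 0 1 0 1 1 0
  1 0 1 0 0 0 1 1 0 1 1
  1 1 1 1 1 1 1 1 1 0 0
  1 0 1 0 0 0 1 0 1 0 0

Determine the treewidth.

A width-4 tree decomposition is:
Bags: B1 = {a, c, f, g, j}  B2 = {a, c, e, g, j}  B3 = {c, d, e, g, j}  B4 = {a, b, c, g, j}  B5 = {a, c, g, i, j}  B6 = {c, g, h, i, j}  B7 = {a, c, g, i, k}
Tree: B1–B2, B2–B3, B2–B4, B4–B5, B5–B6, B5–B7
Each bag holds 5 vertices, so the decomposition has width 4, which upper-bounds the treewidth. On the other hand G contains the 5-clique {c, d, e, g, j}. A clique must lie in a single bag of any decomposition, so no decomposition can have width below 4. Combining the bounds, tw(G) = 4.

4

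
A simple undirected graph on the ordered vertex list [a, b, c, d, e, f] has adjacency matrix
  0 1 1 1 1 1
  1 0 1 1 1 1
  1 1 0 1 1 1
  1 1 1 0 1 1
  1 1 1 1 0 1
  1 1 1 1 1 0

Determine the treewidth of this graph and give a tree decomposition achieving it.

A single bag containing all 6 vertices is trivially a valid decomposition of width 5. On the other hand G contains the 6-clique {a, b, c, d, e, f}. A clique must lie in a single bag of any decomposition, so no decomposition can have width below 5. The upper and lower bounds meet at 5, so that is the treewidth.

Treewidth 5.
One such decomposition:
Bags: B1 = {a, b, c, d, e, f}
Tree: (single bag)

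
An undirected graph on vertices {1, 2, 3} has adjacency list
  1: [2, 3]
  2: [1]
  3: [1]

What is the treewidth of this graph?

A width-1 tree decomposition is:
Bags: B1 = {1, 2}  B2 = {1, 3}
Tree: B1–B2
Every bag has size at most 2, so the width is 2 − 1 = 1 and tw(G) ≤ 1. Since G has at least one edge (e.g. 1–2), it is not an edgeless graph, so tw(G) ≥ 1. Combining the bounds, tw(G) = 1.

1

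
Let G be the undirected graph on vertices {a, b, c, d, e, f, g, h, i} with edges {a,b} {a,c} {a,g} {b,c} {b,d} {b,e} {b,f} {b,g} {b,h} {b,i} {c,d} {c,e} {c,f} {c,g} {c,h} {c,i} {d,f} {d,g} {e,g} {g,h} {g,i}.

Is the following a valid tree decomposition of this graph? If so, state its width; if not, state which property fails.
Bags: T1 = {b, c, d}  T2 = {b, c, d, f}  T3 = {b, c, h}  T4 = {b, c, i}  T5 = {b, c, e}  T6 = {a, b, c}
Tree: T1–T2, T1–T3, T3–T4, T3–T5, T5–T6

No — vertex g appears in no bag.

A tree decomposition must satisfy three properties: every vertex lies in some bag; for every edge, both endpoints lie together in some bag; and for every vertex, the bags containing it form a connected subtree. Here vertex g appears in no bag, so the decomposition is invalid.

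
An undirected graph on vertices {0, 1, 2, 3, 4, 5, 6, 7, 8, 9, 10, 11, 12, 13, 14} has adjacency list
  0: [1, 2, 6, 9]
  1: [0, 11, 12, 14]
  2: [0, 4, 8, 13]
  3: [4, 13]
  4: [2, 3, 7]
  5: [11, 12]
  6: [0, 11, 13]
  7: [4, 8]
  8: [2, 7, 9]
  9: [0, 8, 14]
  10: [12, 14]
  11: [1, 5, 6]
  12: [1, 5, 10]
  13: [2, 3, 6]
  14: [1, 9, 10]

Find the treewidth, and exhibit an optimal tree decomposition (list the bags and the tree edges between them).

Treewidth 3.
One such decomposition:
Bags: B1 = {3, 4, 7, 13}  B2 = {2, 4, 7, 13}  B3 = {2, 7, 8, 13}  B4 = {2, 6, 8, 13}  B5 = {0, 2, 6, 8}  B6 = {0, 6, 8, 9}  B7 = {0, 6, 9, 11}  B8 = {0, 1, 9, 11}  B9 = {1, 9, 11, 14}  B10 = {1, 5, 11, 14}  B11 = {1, 5, 12, 14}  B12 = {5, 10, 12, 14}
Tree: B1–B2, B2–B3, B3–B4, B4–B5, B5–B6, B6–B7, B7–B8, B8–B9, B9–B10, B10–B11, B11–B12

The largest bag has 4 vertices, giving width 3; this decomposition certifies tw(G) ≤ 3. For the lower bound: the 4 vertex sets {3,4,7}, {13}, {2}, {0,6,8,9} are disjoint, each induces a connected subgraph, and every pair is joined by at least one edge of G. Contracting each set to a single vertex therefore yields K_{4} as a minor, and since treewidth is minor-monotone, tw(G) ≥ tw(K_{4}) = 3. Therefore the treewidth is 3.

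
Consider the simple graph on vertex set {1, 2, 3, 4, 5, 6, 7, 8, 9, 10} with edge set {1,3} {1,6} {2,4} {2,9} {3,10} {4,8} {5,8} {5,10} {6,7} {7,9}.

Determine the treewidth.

2

A width-2 tree decomposition is:
Bags: B1 = {5, 8, 10}  B2 = {4, 8, 10}  B3 = {2, 4, 10}  B4 = {2, 9, 10}  B5 = {7, 9, 10}  B6 = {6, 7, 10}  B7 = {1, 6, 10}  B8 = {1, 3, 10}
Tree: B1–B2, B2–B3, B3–B4, B4–B5, B5–B6, B6–B7, B7–B8
Every bag has size at most 3, so the width is 3 − 1 = 2 and tw(G) ≤ 2. The edges 10–5–8–4–2–9–7–6–1–3–10 form a cycle, so G is not a tree and its treewidth is at least 2. Therefore the treewidth is 2.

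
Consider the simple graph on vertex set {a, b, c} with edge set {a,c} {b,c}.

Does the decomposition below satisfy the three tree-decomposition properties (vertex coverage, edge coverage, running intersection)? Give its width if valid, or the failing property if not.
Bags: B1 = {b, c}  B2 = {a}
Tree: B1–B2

No — edge (c,a) lies in no bag.

A tree decomposition must satisfy three properties: every vertex lies in some bag; for every edge, both endpoints lie together in some bag; and for every vertex, the bags containing it form a connected subtree. Here edge (c,a) lies in no bag, so the decomposition is invalid.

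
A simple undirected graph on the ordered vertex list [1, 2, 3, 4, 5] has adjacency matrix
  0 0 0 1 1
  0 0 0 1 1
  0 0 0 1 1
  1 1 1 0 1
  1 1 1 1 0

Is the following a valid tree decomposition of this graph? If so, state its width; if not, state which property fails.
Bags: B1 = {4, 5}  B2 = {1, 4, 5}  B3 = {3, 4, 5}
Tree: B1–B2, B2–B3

A tree decomposition must satisfy three properties: every vertex lies in some bag; for every edge, both endpoints lie together in some bag; and for every vertex, the bags containing it form a connected subtree. Here vertex 2 appears in no bag, so the decomposition is invalid.

No — vertex 2 appears in no bag.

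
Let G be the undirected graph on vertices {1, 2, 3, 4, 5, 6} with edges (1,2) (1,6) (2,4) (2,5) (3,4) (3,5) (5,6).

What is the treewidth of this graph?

2

A width-2 tree decomposition is:
Bags: B1 = {1, 5, 6}  B2 = {1, 2, 5}  B3 = {2, 3, 5}  B4 = {2, 3, 4}
Tree: B1–B2, B2–B3, B3–B4
Every bag has size at most 3, so the width is 3 − 1 = 2 and tw(G) ≤ 2. For the lower bound, G contains the cycle 6–1–2–5–6, so G is not a forest; only forests have treewidth ≤ 1, hence tw(G) ≥ 2. Combining the bounds, tw(G) = 2.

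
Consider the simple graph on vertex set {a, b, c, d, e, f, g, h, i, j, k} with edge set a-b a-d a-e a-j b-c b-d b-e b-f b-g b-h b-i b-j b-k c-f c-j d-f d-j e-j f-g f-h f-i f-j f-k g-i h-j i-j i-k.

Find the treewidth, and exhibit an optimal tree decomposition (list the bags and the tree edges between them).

Treewidth 3.
Bags: B1 = {b, d, f, j}  B2 = {b, f, i, j}  B3 = {a, b, d, j}  B4 = {b, c, f, j}  B5 = {b, f, g, i}  B6 = {b, f, i, k}  B7 = {a, b, e, j}  B8 = {b, f, h, j}
Tree: B1–B2, B1–B3, B2–B4, B2–B5, B5–B6, B3–B7, B1–B8

Every bag has size at most 4, so the width is 4 − 1 = 3 and tw(G) ≤ 3. For the lower bound, the 4 vertices {a, b, d, j} are pairwise adjacent, and any tree decomposition puts a clique entirely inside one bag — forcing width ≥ 3. The upper and lower bounds meet at 3, so that is the treewidth.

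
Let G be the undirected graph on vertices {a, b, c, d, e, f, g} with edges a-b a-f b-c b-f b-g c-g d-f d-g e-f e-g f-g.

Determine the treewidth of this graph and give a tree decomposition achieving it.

Every bag has size at most 3, so the width is 3 − 1 = 2 and tw(G) ≤ 2. On the other hand G contains the 3-clique {b, c, g}. A clique must lie in a single bag of any decomposition, so no decomposition can have width below 2. Combining the bounds, tw(G) = 2.

Treewidth 2.
One optimal decomposition is:
Bags: B1 = {b, f, g}  B2 = {d, f, g}  B3 = {e, f, g}  B4 = {b, c, g}  B5 = {a, b, f}
Tree: B1–B2, B2–B3, B1–B4, B1–B5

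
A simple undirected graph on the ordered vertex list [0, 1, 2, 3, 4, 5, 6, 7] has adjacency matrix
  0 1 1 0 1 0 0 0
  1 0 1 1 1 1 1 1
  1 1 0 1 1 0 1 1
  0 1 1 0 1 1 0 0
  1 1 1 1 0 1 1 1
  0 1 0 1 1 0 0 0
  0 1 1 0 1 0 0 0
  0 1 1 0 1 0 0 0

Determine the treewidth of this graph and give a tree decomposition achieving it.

Treewidth 3.
One optimal decomposition is:
Bags: B1 = {0, 1, 2, 4}  B2 = {1, 2, 4, 6}  B3 = {1, 2, 4, 7}  B4 = {1, 2, 3, 4}  B5 = {1, 3, 4, 5}
Tree: B1–B2, B2–B3, B2–B4, B4–B5

Each bag holds 4 vertices, so the decomposition has width 3, which upper-bounds the treewidth. For the lower bound, the 4 vertices {0, 1, 2, 4} are pairwise adjacent, and any tree decomposition puts a clique entirely inside one bag — forcing width ≥ 3. Hence tw(G) = 3 exactly.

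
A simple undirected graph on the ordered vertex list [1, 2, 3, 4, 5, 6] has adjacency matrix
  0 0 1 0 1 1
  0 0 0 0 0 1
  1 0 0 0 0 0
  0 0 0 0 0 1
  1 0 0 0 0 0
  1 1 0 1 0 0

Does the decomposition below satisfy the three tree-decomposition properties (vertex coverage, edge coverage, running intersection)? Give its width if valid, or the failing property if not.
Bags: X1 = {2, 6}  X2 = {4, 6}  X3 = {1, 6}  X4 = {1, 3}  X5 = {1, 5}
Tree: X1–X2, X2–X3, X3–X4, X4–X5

Yes; width 1.

Every vertex of G appears in some bag (union = {1, 2, 3, 4, 5, 6}); every edge is covered by a bag; and for each vertex v the set of bags containing v is connected in the bag tree. The decomposition is therefore valid. The largest bag has 2 vertices, so the width is 1.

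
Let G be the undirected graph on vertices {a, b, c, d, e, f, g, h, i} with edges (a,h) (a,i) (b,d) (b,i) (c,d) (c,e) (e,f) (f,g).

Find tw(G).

1

A width-1 tree decomposition is:
Bags: B1 = {a, h}  B2 = {a, i}  B3 = {b, i}  B4 = {b, d}  B5 = {c, d}  B6 = {c, e}  B7 = {e, f}  B8 = {f, g}
Tree: B1–B2, B2–B3, B3–B4, B4–B5, B5–B6, B6–B7, B7–B8
Each bag holds 2 vertices, so the decomposition has width 1, which upper-bounds the treewidth. Any graph with an edge has treewidth ≥ 1, and G has the edge h–a. Combining the bounds, tw(G) = 1.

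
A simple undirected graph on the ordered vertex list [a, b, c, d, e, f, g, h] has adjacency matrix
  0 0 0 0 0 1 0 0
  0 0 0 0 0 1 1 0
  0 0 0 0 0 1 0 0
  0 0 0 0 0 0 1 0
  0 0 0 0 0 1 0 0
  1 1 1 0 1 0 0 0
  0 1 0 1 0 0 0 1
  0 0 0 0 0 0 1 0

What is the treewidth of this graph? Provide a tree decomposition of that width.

Each bag holds 2 vertices, so the decomposition has width 1, which upper-bounds the treewidth. G has an edge, so its treewidth is at least 1. The upper and lower bounds meet at 1, so that is the treewidth.

Treewidth 1.
One such decomposition:
Bags: B1 = {c, f}  B2 = {b, f}  B3 = {b, g}  B4 = {g, h}  B5 = {a, f}  B6 = {e, f}  B7 = {d, g}
Tree: B1–B2, B2–B3, B3–B4, B2–B5, B2–B6, B3–B7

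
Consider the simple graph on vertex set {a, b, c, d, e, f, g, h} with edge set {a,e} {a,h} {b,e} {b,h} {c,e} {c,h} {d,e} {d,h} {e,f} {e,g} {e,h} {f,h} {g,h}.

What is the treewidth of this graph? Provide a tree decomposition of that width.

Treewidth 2.
One optimal decomposition is:
Bags: B1 = {a, e, h}  B2 = {e, g, h}  B3 = {e, f, h}  B4 = {b, e, h}  B5 = {c, e, h}  B6 = {d, e, h}
Tree: B1–B2, B2–B3, B1–B4, B2–B5, B5–B6

The largest bag has 3 vertices, giving width 2; this decomposition certifies tw(G) ≤ 2. On the other hand G contains the 3-clique {d, e, h}. A clique must lie in a single bag of any decomposition, so no decomposition can have width below 2. Hence tw(G) = 2 exactly.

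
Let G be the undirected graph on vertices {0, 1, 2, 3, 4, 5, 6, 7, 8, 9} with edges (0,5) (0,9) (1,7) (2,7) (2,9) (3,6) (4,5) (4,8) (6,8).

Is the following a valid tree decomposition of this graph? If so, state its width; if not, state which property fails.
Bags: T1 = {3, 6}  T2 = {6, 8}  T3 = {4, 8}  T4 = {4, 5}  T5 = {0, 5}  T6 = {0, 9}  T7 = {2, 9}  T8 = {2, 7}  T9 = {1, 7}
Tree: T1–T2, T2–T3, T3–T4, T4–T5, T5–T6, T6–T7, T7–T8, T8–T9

Yes; width 1.

Every vertex of G appears in some bag (union = {0, 1, 2, 3, 4, 5, 6, 7, 8, 9}); every edge is covered by a bag; and for each vertex v the set of bags containing v is connected in the bag tree. The decomposition is therefore valid. The largest bag has 2 vertices, so the width is 1.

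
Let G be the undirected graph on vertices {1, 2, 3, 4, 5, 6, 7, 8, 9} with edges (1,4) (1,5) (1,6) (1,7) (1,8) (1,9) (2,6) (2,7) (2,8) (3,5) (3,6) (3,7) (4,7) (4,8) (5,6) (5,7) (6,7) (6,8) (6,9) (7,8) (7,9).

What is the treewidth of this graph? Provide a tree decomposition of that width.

Every bag has size at most 4, so the width is 4 − 1 = 3 and tw(G) ≤ 3. Conversely, {1, 4, 7, 8} is a clique of size 4, and the vertices of any clique must share a bag in every tree decomposition; so some bag has ≥ 4 vertices and tw(G) ≥ 3. Combining the bounds, tw(G) = 3.

Treewidth 3.
One such decomposition:
Bags: B1 = {1, 5, 6, 7}  B2 = {1, 6, 7, 8}  B3 = {2, 6, 7, 8}  B4 = {3, 5, 6, 7}  B5 = {1, 4, 7, 8}  B6 = {1, 6, 7, 9}
Tree: B1–B2, B2–B3, B1–B4, B2–B5, B2–B6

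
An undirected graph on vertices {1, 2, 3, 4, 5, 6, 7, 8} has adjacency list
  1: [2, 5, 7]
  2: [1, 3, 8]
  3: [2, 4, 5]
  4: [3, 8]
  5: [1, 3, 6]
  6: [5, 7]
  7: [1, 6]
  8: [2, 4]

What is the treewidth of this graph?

A width-2 tree decomposition is:
Bags: B1 = {1, 6, 7}  B2 = {1, 5, 6}  B3 = {1, 2, 5}  B4 = {2, 3, 5}  B5 = {2, 3, 8}  B6 = {3, 4, 8}
Tree: B1–B2, B2–B3, B3–B4, B4–B5, B5–B6
Every bag has size at most 3, so the width is 3 − 1 = 2 and tw(G) ≤ 2. Since 7–6–5–1–7 is a cycle in G, G is not acyclic. Forests are exactly the graphs of treewidth ≤ 1, so tw(G) ≥ 2. Combining the bounds, tw(G) = 2.

2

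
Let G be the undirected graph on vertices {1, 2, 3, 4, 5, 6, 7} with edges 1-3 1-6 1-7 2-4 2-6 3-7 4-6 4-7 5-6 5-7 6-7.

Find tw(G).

2

A width-2 tree decomposition is:
Bags: B1 = {1, 3, 7}  B2 = {1, 6, 7}  B3 = {4, 6, 7}  B4 = {2, 4, 6}  B5 = {5, 6, 7}
Tree: B1–B2, B2–B3, B3–B4, B2–B5
Each bag holds 3 vertices, so the decomposition has width 2, which upper-bounds the treewidth. Conversely, {1, 3, 7} is a clique of size 3, and the vertices of any clique must share a bag in every tree decomposition; so some bag has ≥ 3 vertices and tw(G) ≥ 2. Hence tw(G) = 2 exactly.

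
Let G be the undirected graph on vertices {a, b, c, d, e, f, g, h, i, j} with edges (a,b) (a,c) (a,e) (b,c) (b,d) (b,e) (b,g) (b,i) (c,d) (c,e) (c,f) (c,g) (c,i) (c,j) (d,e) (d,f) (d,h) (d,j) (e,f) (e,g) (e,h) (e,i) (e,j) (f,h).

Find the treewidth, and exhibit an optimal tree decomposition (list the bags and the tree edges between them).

The largest bag has 4 vertices, giving width 3; this decomposition certifies tw(G) ≤ 3. For the lower bound, the 4 vertices {d, e, f, h} are pairwise adjacent, and any tree decomposition puts a clique entirely inside one bag — forcing width ≥ 3. Therefore the treewidth is 3.

Treewidth 3.
One optimal decomposition is:
Bags: B1 = {b, c, d, e}  B2 = {b, c, e, i}  B3 = {c, d, e, f}  B4 = {b, c, e, g}  B5 = {a, b, c, e}  B6 = {d, e, f, h}  B7 = {c, d, e, j}
Tree: B1–B2, B1–B3, B1–B4, B2–B5, B3–B6, B1–B7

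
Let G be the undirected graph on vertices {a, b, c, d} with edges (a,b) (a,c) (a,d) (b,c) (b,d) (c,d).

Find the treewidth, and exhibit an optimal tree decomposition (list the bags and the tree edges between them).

With just one bag of size 4, the width is 4 − 1 = 3, so tw(G) ≤ 3. Conversely, {a, b, c, d} is a clique of size 4, and the vertices of any clique must share a bag in every tree decomposition; so some bag has ≥ 4 vertices and tw(G) ≥ 3. Therefore the treewidth is 3.

Treewidth 3.
Bags: B1 = {a, b, c, d}
Tree: (single bag)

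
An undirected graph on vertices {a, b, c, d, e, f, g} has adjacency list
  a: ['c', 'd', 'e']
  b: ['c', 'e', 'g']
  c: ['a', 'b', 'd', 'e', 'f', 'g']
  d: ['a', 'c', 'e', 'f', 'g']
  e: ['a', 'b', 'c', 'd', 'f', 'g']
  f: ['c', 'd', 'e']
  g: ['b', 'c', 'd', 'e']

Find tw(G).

A width-3 tree decomposition is:
Bags: B1 = {c, d, e, g}  B2 = {c, d, e, f}  B3 = {a, c, d, e}  B4 = {b, c, e, g}
Tree: B1–B2, B2–B3, B1–B4
The largest bag has 4 vertices, giving width 3; this decomposition certifies tw(G) ≤ 3. On the other hand G contains the 4-clique {c, d, e, g}. A clique must lie in a single bag of any decomposition, so no decomposition can have width below 3. Therefore the treewidth is 3.

3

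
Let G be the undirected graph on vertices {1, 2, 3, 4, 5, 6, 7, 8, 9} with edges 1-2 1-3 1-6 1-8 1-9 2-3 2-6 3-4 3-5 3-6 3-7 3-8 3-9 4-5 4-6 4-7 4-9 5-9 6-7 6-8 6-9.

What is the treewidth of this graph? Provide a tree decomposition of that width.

The largest bag has 4 vertices, giving width 3; this decomposition certifies tw(G) ≤ 3. Conversely, {3, 4, 5, 9} is a clique of size 4, and the vertices of any clique must share a bag in every tree decomposition; so some bag has ≥ 4 vertices and tw(G) ≥ 3. Therefore the treewidth is 3.

Treewidth 3.
One optimal decomposition is:
Bags: B1 = {3, 4, 5, 9}  B2 = {3, 4, 6, 9}  B3 = {1, 3, 6, 9}  B4 = {1, 2, 3, 6}  B5 = {1, 3, 6, 8}  B6 = {3, 4, 6, 7}
Tree: B1–B2, B2–B3, B3–B4, B4–B5, B2–B6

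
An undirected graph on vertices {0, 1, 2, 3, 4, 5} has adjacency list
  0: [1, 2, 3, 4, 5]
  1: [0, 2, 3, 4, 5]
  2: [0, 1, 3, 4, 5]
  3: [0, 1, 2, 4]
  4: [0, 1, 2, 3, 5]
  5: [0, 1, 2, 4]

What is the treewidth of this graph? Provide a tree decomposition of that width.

The largest bag has 5 vertices, giving width 4; this decomposition certifies tw(G) ≤ 4. On the other hand G contains the 5-clique {0, 1, 2, 3, 4}. A clique must lie in a single bag of any decomposition, so no decomposition can have width below 4. Combining the bounds, tw(G) = 4.

Treewidth 4.
Bags: B1 = {0, 1, 2, 4, 5}  B2 = {0, 1, 2, 3, 4}
Tree: B1–B2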